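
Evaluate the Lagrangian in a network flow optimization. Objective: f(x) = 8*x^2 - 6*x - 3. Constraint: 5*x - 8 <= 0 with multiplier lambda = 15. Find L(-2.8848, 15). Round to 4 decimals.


Step 1: Evaluate f(x).
f(-2.8848) = 8*(-2.8848)^2 - 6*(-2.8848) - 3 = 80.8854
Step 2: Evaluate g(x).
g(-2.8848) = 5*-2.8848 - 8 = -22.424
Step 3: Compute Lagrangian.
L = 80.8854 + 15*-22.424 = -255.4746


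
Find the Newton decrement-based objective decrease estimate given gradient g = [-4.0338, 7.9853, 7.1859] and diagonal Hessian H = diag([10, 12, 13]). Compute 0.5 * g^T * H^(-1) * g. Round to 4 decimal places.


Step 1: H is diagonal, so H^(-1) * g = [-0.4034, 0.6654, 0.5528].
Step 2: g^T H^(-1) g = sum_i g_i^2 / H_ii
  = (-4.0338)^2/10 + (7.9853)^2/12 + (7.1859)^2/13
  = 1.6272 + 5.3138 + 3.9721 = 10.913
Step 3: Objective decrease = 0.5 * g^T H^(-1) g = 5.4565


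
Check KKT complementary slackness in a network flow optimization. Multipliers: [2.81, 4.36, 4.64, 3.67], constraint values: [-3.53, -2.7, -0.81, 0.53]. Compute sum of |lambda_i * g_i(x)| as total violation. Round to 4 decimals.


KKT complementary slackness check:
lambda_1 * g_1 = 2.81 * -3.53 = -9.9193
lambda_2 * g_2 = 4.36 * -2.7 = -11.772
lambda_3 * g_3 = 4.64 * -0.81 = -3.7584
lambda_4 * g_4 = 3.67 * 0.53 = 1.9451
Total violation = 9.9193 + 11.772 + 3.7584 + 1.9451 = 27.3948


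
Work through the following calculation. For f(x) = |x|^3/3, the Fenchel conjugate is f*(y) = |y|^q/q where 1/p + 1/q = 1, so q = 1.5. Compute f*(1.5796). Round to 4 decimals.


The conjugate exponent q satisfies 1/p + 1/q = 1.
p = 3, so q = 3/(3 - 1) = 1.5
|y|^q = 1.5796^1.5 = 1.9853
f*(1.5796) = 1.9853 / 1.5 = 1.3235


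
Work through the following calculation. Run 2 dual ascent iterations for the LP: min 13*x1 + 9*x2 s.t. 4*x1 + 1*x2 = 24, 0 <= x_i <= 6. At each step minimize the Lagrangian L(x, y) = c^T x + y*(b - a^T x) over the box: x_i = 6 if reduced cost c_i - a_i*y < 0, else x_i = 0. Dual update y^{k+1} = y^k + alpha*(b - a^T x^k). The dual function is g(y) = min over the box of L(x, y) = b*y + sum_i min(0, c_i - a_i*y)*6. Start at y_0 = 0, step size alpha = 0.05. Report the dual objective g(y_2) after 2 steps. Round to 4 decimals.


Dual ascent for LP: min 13*x1 + 9*x2, 4*x1 + 1*x2 = 24, 0 <= x_i <= 6
Step 1: y^k = 0.0, reduced costs: (13.0, 9.0)
  x^k = (0.0, 0.0), subgradient = b - a^T x = 24.0
  y^{k+1} = 0.0 + 0.05*24.0 = 1.2
Step 2: y^k = 1.2, reduced costs: (8.2, 7.8)
  x^k = (0.0, 0.0), subgradient = b - a^T x = 24.0
  y^{k+1} = 1.2 + 0.05*24.0 = 2.4
Dual objective at y_2 = 2.4: reduced costs (3.4, 6.6), box minimizer x = (0.0, 0.0)
g(y_2) = b*y + (c1 - a1*y)*x1 + (c2 - a2*y)*x2 = 24*2.4 + 3.4*0.0 + 6.6*0.0 = 57.6 + 0.0 + 0.0 = 57.6


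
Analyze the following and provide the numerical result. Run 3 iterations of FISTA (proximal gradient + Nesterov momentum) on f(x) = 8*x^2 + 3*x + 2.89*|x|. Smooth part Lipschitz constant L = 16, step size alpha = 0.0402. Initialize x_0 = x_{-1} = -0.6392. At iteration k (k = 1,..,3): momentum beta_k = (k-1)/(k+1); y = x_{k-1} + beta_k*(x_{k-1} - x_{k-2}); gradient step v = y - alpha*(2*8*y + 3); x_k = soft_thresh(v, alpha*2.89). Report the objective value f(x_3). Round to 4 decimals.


FISTA on f(x) = 8*x^2 + 3*x + 2.89*|x|
L = 16, alpha = 0.0402
Iteration 1: beta = 0.0, y = -0.6392 + 0.0*(-0.6392 + 0.6392) = -0.6392
  grad(y) = -7.2272, v = y - alpha*grad = -0.3487
  prox(v) = soft_thresh(-0.3487, 0.1162) = -0.2325
Iteration 2: beta = 0.3333, y = -0.2325 + 0.3333*(-0.2325 + 0.6392) = -0.0969
  grad(y) = 1.4493, v = y - alpha*grad = -0.1552
  prox(v) = soft_thresh(-0.1552, 0.1162) = -0.039
Iteration 3: beta = 0.5, y = -0.039 + 0.5*(-0.039 + 0.2325) = 0.0577
  grad(y) = 3.9239, v = y - alpha*grad = -0.1
  prox(v) = soft_thresh(-0.1, 0.1162) = 0.0
f(x_3) = 8*0.0^2 + 3*0.0 + 2.89*|0.0| = 0.0


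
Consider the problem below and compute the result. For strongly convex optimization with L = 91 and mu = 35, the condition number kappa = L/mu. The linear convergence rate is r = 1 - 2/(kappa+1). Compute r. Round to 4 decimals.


Step 1: Compute the condition number.
kappa = L/mu = 91/35 = 2.6
Step 2: Compute the convergence rate.
r = 1 - 2/(kappa + 1) = 1 - 2*mu/(L + mu) = (L - mu)/(L + mu) = 56/126 = 0.4444


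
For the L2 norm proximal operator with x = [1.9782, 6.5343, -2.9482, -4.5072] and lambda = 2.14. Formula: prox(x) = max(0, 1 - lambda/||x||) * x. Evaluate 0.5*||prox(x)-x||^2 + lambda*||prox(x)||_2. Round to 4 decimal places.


Step 1: Compute ||x||.
||x|| = 8.6958
Step 2: Compute scaling factor.
scale = max(0, 1 - 2.14/8.6958) = 0.7539
Step 3: prox(x) = [1.4914, 4.9262, -2.2227, -3.398]
||prox(x)|| = 6.5558
Step 4: Proximal objective.
0.5*||prox-x||^2 = 2.2898
lambda*||prox|| = 14.0294
Total = 16.3192


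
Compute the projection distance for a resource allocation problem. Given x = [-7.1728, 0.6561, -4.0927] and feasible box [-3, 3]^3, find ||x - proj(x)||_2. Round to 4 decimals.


Project each component onto [-3, 3].
clip(-7.1728) = -3.0, clip(0.6561) = 0.6561, clip(-4.0927) = -3.0
Projection = [-3.0, 0.6561, -3.0]
Squared diffs: [17.4123, 0.0, 1.194]
Distance = sqrt(18.6063) = 4.3135


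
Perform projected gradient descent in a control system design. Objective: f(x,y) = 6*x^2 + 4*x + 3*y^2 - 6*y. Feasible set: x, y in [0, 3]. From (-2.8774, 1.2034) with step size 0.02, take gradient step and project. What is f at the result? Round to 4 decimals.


Step 1: Compute gradient at (-2.8774, 1.2034).
grad_x = 2*6*-2.8774 + 4 = -30.5288
grad_y = 2*3*1.2034 - 6 = 1.2204
Step 2: Gradient step.
x_raw = -2.8774 - 0.02*-30.5288 = -2.2668
y_raw = 1.2034 - 0.02*1.2204 = 1.179
Step 3: Project onto [0, 3].
x_proj = clip(-2.2668) = 0.0
y_proj = clip(1.179) = 1.179
Step 4: Evaluate f.
f(0.0, 1.179) = -2.9039


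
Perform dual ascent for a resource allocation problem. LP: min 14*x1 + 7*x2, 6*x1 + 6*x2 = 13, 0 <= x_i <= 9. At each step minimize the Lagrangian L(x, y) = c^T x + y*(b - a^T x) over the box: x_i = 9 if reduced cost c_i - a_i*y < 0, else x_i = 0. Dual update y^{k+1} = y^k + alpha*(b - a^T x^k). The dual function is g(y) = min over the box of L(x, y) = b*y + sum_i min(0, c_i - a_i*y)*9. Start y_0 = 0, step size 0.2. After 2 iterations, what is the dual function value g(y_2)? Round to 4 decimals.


Dual ascent for LP: min 14*x1 + 7*x2, 6*x1 + 6*x2 = 13, 0 <= x_i <= 9
Step 1: y^k = 0.0, reduced costs: (14.0, 7.0)
  x^k = (0.0, 0.0), subgradient = b - a^T x = 13.0
  y^{k+1} = 0.0 + 0.2*13.0 = 2.6
Step 2: y^k = 2.6, reduced costs: (-1.6, -8.6)
  x^k = (9.0, 9.0), subgradient = b - a^T x = -95.0
  y^{k+1} = 2.6 + 0.2*-95.0 = -16.4
Dual objective at y_2 = -16.4: reduced costs (112.4, 105.4), box minimizer x = (0.0, 0.0)
g(y_2) = b*y + (c1 - a1*y)*x1 + (c2 - a2*y)*x2 = 13*(-16.4) + 112.4*0.0 + 105.4*0.0 = -213.2 + 0.0 + 0.0 = -213.2


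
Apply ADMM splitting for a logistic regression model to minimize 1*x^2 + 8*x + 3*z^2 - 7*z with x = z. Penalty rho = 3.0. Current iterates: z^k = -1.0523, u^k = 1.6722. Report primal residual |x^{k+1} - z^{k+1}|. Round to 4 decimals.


ADMM iteration with rho = 3.0, z^k = -1.0523, u^k = 1.6722
Step 1: x-update.
Minimize 1*x^2 + 8*x + (3.0/2)*(x + 1.0523 + 1.6722)^2
FOC: (2*1 + 3.0)*x = -8 + 3.0*(-1.0523 - 1.6722)
x^{k+1} = -3.2347
Step 2: z-update.
Minimize 3*z^2 - 7*z + (3.0/2)*(-3.2347 - z + 1.6722)^2
FOC: (2*3 + 3.0)*z = 7 + 3.0*(-3.2347 + 1.6722)
z^{k+1} = 0.2569
Step 3: u-update.
u^{k+1} = 1.6722 - 3.2347 - 0.2569 = -1.8194
Step 4: Primal residual = |-3.2347 - 0.2569| = 3.4916


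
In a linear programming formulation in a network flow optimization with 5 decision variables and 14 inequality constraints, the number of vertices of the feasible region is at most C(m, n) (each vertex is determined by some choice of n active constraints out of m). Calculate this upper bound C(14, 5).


Each vertex corresponds to some choice of n active constraints out of m, so the number of vertices is at most C(m, n) = m! / (n!(m-n)!).
m = 14, n = 5
Numerator: 14 * 13 * 12 * 11 * 10
Denominator: 5! = 120
C(14, 5) = 2002


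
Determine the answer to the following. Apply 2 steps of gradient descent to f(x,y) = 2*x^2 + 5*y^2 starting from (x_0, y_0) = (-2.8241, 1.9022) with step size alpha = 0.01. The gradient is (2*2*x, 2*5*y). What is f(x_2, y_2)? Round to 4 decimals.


Gradient descent on f(x,y) = 2*x^2 + 5*y^2.
Starting point: (-2.8241, 1.9022), alpha = 0.01
Step 1: grad_x = 2*2*-2.8241 = -11.2964, grad_y = 2*5*1.9022 = 19.022
  x_1 = -2.8241 - 0.01*-11.2964 = -2.7111
  y_1 = 1.9022 - 0.01*19.022 = 1.712
Step 2: grad_x = 2*2*-2.7111 = -10.8445, grad_y = 2*5*1.712 = 17.1198
  x_2 = -2.7111 - 0.01*-10.8445 = -2.6027
  y_2 = 1.712 - 0.01*17.1198 = 1.5408
f(-2.6027, 1.5408) = 2*(-2.6027)^2 + 5*1.5408^2 = 25.418


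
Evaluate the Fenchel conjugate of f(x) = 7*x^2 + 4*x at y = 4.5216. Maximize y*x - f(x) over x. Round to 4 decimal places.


f*(y) = sup_x {y*x - a*x^2 - b*x} = sup_x {(y-b)*x - a*x^2}
FOC: (y - b) - 2a*x = 0 => x* = (y - b)/(2a)
x* = (4.5216 - 4)/(2*7) = 0.0373
f*(4.5216) = (y-b)^2/(4a) = (4.5216 - 4)^2/(4*7)
= 0.2721/28 = 0.0097


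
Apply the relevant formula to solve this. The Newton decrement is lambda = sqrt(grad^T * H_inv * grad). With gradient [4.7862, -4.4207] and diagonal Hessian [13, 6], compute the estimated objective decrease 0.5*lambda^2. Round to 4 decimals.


Step 1: H is diagonal, so H^(-1) * g = [0.3682, -0.7368].
Step 2: g^T H^(-1) g = sum_i g_i^2 / H_ii
  = (4.7862)^2/13 + (-4.4207)^2/6
  = 1.7621 + 3.2571 = 5.0192
Step 3: Objective decrease = 0.5 * g^T H^(-1) g = 2.5096


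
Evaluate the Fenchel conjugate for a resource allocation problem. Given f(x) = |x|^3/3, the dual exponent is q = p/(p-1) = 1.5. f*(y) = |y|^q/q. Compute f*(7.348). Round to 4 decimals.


The conjugate exponent q satisfies 1/p + 1/q = 1.
p = 3, so q = 3/(3 - 1) = 1.5
|y|^q = 7.348^1.5 = 19.9184
f*(7.348) = 19.9184 / 1.5 = 13.2789


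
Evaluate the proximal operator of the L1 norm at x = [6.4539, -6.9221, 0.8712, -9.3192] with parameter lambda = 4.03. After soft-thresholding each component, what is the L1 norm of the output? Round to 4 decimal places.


Soft-thresholding with lambda = 4.03:
prox(6.4539) = sign(6.4539)*max(|6.4539| - 4.03, 0) = 2.4239
prox(-6.9221) = sign(-6.9221)*max(|-6.9221| - 4.03, 0) = -2.8921
prox(0.8712) = sign(0.8712)*max(|0.8712| - 4.03, 0) = 0.0
prox(-9.3192) = sign(-9.3192)*max(|-9.3192| - 4.03, 0) = -5.2892
prox(x) = [2.4239, -2.8921, 0.0, -5.2892]
||prox(x)||_1 = 2.4239 + 2.8921 + 0.0 + 5.2892 = 10.6052


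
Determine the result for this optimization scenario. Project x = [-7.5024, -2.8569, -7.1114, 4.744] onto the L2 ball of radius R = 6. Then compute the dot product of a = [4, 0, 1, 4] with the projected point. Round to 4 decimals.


Step 1: Compute ||x|| (intermediates to 6 decimals).
||x|| = sqrt((-7.5024)^2 + (-2.8569)^2 + (-7.1114)^2 + 4.744^2) = 11.727124
Step 2: Project.
Since ||x|| > R, scale = R/||x|| = 6/11.727124 = 0.511634, proj(x) = scale * x
proj(x) = [-3.838483, -1.461687, -3.638434, 2.427192]
Step 3: Dot product.
a^T * proj(x) = 4*(-3.838483) + 0*(-1.461687) + 1*(-3.638434) + 4*2.427192 = -9.2836


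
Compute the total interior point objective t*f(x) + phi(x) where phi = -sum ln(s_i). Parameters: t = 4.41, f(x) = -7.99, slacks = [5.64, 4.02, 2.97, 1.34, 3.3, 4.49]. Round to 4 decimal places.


Step 1: Compute log-barrier.
ln values: [1.7299, 1.3913, 1.0886, 0.2927, 1.1939, 1.5019]
phi = -(1.7299 + 1.3913 + 1.0886 + 0.2927 + 1.1939 + 1.5019) = -7.1982
Step 2: Compute augmented objective.
t*f(x) = 4.41*-7.99 = -35.2359
Total = -35.2359 - 7.1982 = -42.4341


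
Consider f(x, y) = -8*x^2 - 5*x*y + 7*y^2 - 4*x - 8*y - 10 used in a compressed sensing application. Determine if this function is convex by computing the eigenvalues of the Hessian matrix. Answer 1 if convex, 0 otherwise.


The Hessian of f(x,y) = -8*x^2 - 5*x*y + 7*y^2 - 4*x - 8*y - 10 is:
H = [[-16, -5], [-5, 14]]
Trace = -16 + 14 = -2
Determinant = -16*14 - (-5)^2 = -249
Discriminant = (-2)^2 - 4*-249 = 1000.0
Eigenvalues: lambda_1 = -16.8114, lambda_2 = 14.8114
The function is not convex.

0


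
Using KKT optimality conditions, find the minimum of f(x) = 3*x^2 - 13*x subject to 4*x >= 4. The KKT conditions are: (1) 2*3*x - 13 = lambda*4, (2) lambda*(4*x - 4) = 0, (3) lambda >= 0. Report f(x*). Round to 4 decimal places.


Step 1: Try lambda = 0 (constraint inactive).
Stationarity: 2*3*x - 13 = 0
x* = 13/(2*3) = 13/6 = 2.1667 (rounded; the exact value 13/6 is used below)
Check constraint: 4*2.1667 = 8.6668 >= 4 -- satisfied.
Step 2: Compute optimal value.
f(x*) = 3*(13/6)^2 - 13*(13/6) = -14.0833


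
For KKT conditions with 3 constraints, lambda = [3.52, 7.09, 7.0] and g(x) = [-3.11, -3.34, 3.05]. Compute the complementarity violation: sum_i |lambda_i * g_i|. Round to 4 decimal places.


KKT complementary slackness check:
lambda_1 * g_1 = 3.52 * -3.11 = -10.9472
lambda_2 * g_2 = 7.09 * -3.34 = -23.6806
lambda_3 * g_3 = 7.0 * 3.05 = 21.35
Total violation = 10.9472 + 23.6806 + 21.35 = 55.9778


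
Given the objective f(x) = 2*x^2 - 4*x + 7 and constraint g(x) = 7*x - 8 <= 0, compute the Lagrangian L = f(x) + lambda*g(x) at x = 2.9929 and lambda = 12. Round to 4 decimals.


Step 1: Evaluate f(x).
f(2.9929) = 2*2.9929^2 - 4*2.9929 + 7 = 12.9433
Step 2: Evaluate g(x).
g(2.9929) = 7*2.9929 - 8 = 12.9503
Step 3: Compute Lagrangian.
L = 12.9433 + 12*12.9503 = 168.3469


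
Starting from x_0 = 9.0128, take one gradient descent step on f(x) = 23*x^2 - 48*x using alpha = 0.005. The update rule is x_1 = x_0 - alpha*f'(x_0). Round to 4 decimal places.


We compute the gradient at x_0 and apply the update.
f'(x) = 46*x - 48
f'(9.0128) = 46*9.0128 - 48 = 366.5888
x_1 = 9.0128 - 0.005*366.5888 = 7.1799


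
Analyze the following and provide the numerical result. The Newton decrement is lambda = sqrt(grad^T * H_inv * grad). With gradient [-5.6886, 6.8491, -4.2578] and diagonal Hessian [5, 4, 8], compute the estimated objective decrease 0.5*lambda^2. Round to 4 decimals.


Step 1: H is diagonal, so H^(-1) * g = [-1.1377, 1.7123, -0.5322].
Step 2: g^T H^(-1) g = sum_i g_i^2 / H_ii
  = (-5.6886)^2/5 + (6.8491)^2/4 + (-4.2578)^2/8
  = 6.472 + 11.7275 + 2.2661 = 20.4657
Step 3: Objective decrease = 0.5 * g^T H^(-1) g = 10.2328


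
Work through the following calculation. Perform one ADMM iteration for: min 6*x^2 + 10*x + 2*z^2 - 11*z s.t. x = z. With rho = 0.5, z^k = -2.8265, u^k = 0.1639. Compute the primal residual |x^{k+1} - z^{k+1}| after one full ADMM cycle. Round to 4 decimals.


ADMM iteration with rho = 0.5, z^k = -2.8265, u^k = 0.1639
Step 1: x-update.
Minimize 6*x^2 + 10*x + (0.5/2)*(x + 2.8265 + 0.1639)^2
FOC: (2*6 + 0.5)*x = -10 + 0.5*(-2.8265 - 0.1639)
x^{k+1} = -0.9196
Step 2: z-update.
Minimize 2*z^2 - 11*z + (0.5/2)*(-0.9196 - z + 0.1639)^2
FOC: (2*2 + 0.5)*z = 11 + 0.5*(-0.9196 + 0.1639)
z^{k+1} = 2.3605
Step 3: u-update.
u^{k+1} = 0.1639 - 0.9196 - 2.3605 = -3.1162
Step 4: Primal residual = |-0.9196 - 2.3605| = 3.2801


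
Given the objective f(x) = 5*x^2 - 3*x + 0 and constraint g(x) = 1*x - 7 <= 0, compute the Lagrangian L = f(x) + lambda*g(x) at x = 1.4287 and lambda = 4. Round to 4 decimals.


Step 1: Evaluate f(x).
f(1.4287) = 5*1.4287^2 - 3*1.4287 + 0 = 5.9198
Step 2: Evaluate g(x).
g(1.4287) = 1*1.4287 - 7 = -5.5713
Step 3: Compute Lagrangian.
L = 5.9198 + 4*-5.5713 = -16.3654


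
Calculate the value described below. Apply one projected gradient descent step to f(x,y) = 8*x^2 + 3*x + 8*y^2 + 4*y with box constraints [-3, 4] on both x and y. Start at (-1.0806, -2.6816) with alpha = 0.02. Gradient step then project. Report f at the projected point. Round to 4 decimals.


Step 1: Compute gradient at (-1.0806, -2.6816).
grad_x = 2*8*-1.0806 + 3 = -14.2896
grad_y = 2*8*-2.6816 + 4 = -38.9056
Step 2: Gradient step.
x_raw = -1.0806 - 0.02*-14.2896 = -0.7948
y_raw = -2.6816 - 0.02*-38.9056 = -1.9035
Step 3: Project onto [-3, 4].
x_proj = clip(-0.7948) = -0.7948
y_proj = clip(-1.9035) = -1.9035
Step 4: Evaluate f.
f(-0.7948, -1.9035) = 24.0415


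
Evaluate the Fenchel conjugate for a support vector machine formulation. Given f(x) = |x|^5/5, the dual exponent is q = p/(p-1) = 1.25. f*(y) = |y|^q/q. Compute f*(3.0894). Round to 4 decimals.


The conjugate exponent q satisfies 1/p + 1/q = 1.
p = 5, so q = 5/(5 - 1) = 1.25
|y|^q = 3.0894^1.25 = 4.0958
f*(3.0894) = 4.0958 / 1.25 = 3.2767


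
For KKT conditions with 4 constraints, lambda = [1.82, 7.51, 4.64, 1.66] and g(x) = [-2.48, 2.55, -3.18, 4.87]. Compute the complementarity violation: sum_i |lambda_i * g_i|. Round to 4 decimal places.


KKT complementary slackness check:
lambda_1 * g_1 = 1.82 * -2.48 = -4.5136
lambda_2 * g_2 = 7.51 * 2.55 = 19.1505
lambda_3 * g_3 = 4.64 * -3.18 = -14.7552
lambda_4 * g_4 = 1.66 * 4.87 = 8.0842
Total violation = 4.5136 + 19.1505 + 14.7552 + 8.0842 = 46.5035


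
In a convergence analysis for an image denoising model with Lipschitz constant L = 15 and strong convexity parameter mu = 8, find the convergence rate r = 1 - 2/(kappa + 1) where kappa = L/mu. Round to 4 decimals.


Step 1: Compute the condition number.
kappa = L/mu = 15/8 = 1.875
Step 2: Compute the convergence rate.
r = 1 - 2/(kappa + 1) = 1 - 2*mu/(L + mu) = (L - mu)/(L + mu) = 7/23 = 0.3043


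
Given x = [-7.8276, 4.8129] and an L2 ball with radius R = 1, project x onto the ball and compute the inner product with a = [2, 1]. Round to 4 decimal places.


Step 1: Compute ||x|| (intermediates to 6 decimals).
||x|| = sqrt((-7.8276)^2 + 4.8129^2) = 9.18887
Step 2: Project.
Since ||x|| > R, scale = R/||x|| = 1/9.18887 = 0.108827, proj(x) = scale * x
proj(x) = [-0.851854, 0.523773]
Step 3: Dot product.
a^T * proj(x) = 2*(-0.851854) + 1*0.523773 = -1.1799


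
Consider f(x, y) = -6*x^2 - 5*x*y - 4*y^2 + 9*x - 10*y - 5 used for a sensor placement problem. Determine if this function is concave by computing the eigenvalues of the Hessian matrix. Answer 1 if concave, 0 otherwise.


The Hessian of f(x,y) = -6*x^2 - 5*x*y - 4*y^2 + 9*x - 10*y - 5 is:
H = [[-12, -5], [-5, -8]]
Trace = -12 - 8 = -20
Determinant = -12*-8 - (-5)^2 = 71
Discriminant = (-20)^2 - 4*71 = 116.0
Eigenvalues: lambda_1 = -15.3852, lambda_2 = -4.6148
The function is concave.

1


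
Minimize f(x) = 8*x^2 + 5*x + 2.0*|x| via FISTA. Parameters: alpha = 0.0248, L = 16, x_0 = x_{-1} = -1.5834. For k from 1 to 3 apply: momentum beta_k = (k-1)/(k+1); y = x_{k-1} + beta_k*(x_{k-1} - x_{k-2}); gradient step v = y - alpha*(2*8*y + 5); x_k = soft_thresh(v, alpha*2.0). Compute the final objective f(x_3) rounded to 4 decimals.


FISTA on f(x) = 8*x^2 + 5*x + 2.0*|x|
L = 16, alpha = 0.0248
Iteration 1: beta = 0.0, y = -1.5834 + 0.0*(-1.5834 + 1.5834) = -1.5834
  grad(y) = -20.3344, v = y - alpha*grad = -1.0791
  prox(v) = soft_thresh(-1.0791, 0.0496) = -1.0295
Iteration 2: beta = 0.3333, y = -1.0295 + 0.3333*(-1.0295 + 1.5834) = -0.8449
  grad(y) = -8.518, v = y - alpha*grad = -0.6336
  prox(v) = soft_thresh(-0.6336, 0.0496) = -0.584
Iteration 3: beta = 0.5, y = -0.584 + 0.5*(-0.584 + 1.0295) = -0.3613
  grad(y) = -0.7806, v = y - alpha*grad = -0.3419
  prox(v) = soft_thresh(-0.3419, 0.0496) = -0.2923
f(x_3) = 8*(-0.2923)^2 + 5*(-0.2923) + 2.0*|-0.2923| = -0.1933


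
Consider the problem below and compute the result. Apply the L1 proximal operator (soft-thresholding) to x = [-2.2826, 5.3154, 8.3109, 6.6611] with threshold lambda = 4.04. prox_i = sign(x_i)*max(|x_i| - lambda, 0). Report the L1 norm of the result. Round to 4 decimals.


Soft-thresholding with lambda = 4.04:
prox(-2.2826) = sign(-2.2826)*max(|-2.2826| - 4.04, 0) = 0.0
prox(5.3154) = sign(5.3154)*max(|5.3154| - 4.04, 0) = 1.2754
prox(8.3109) = sign(8.3109)*max(|8.3109| - 4.04, 0) = 4.2709
prox(6.6611) = sign(6.6611)*max(|6.6611| - 4.04, 0) = 2.6211
prox(x) = [0.0, 1.2754, 4.2709, 2.6211]
||prox(x)||_1 = 0.0 + 1.2754 + 4.2709 + 2.6211 = 8.1674


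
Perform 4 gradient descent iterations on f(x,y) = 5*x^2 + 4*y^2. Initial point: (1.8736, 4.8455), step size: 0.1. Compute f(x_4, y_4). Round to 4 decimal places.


Gradient descent on f(x,y) = 5*x^2 + 4*y^2.
Starting point: (1.8736, 4.8455), alpha = 0.1
Step 1: grad_x = 2*5*1.8736 = 18.736, grad_y = 2*4*4.8455 = 38.764
  x_1 = 1.8736 - 0.1*18.736 = -0.0
  y_1 = 4.8455 - 0.1*38.764 = 0.9691
Step 2: grad_x = 2*5*-0.0 = -0.0, grad_y = 2*4*0.9691 = 7.7528
  x_2 = -0.0 - 0.1*-0.0 = 0.0
  y_2 = 0.9691 - 0.1*7.7528 = 0.1938
Step 3: grad_x = 2*5*0.0 = 0.0, grad_y = 2*4*0.1938 = 1.5506
  x_3 = 0.0 - 0.1*0.0 = 0.0
  y_3 = 0.1938 - 0.1*1.5506 = 0.0388
Step 4: grad_x = 2*5*0.0 = 0.0, grad_y = 2*4*0.0388 = 0.3101
  x_4 = 0.0 - 0.1*0.0 = 0.0
  y_4 = 0.0388 - 0.1*0.3101 = 0.0078
f(0.0, 0.0078) = 5*0.0^2 + 4*0.0078^2 = 0.0002


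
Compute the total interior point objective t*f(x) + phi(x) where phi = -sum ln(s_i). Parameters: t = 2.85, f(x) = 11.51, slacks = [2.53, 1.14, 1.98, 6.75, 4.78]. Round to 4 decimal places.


Step 1: Compute log-barrier.
ln values: [0.9282, 0.131, 0.6831, 1.9095, 1.5644]
phi = -(0.9282 + 0.131 + 0.6831 + 1.9095 + 1.5644) = -5.2163
Step 2: Compute augmented objective.
t*f(x) = 2.85*11.51 = 32.8035
Total = 32.8035 - 5.2163 = 27.5872


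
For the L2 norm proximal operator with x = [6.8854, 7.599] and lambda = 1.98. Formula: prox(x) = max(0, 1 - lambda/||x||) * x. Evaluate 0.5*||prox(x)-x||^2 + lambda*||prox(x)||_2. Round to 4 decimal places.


Step 1: Compute ||x||.
||x|| = 10.2544
Step 2: Compute scaling factor.
scale = max(0, 1 - 1.98/10.2544) = 0.8069
Step 3: prox(x) = [5.5559, 6.1317]
||prox(x)|| = 8.2744
Step 4: Proximal objective.
0.5*||prox-x||^2 = 1.9602
lambda*||prox|| = 16.3833
Total = 18.3436


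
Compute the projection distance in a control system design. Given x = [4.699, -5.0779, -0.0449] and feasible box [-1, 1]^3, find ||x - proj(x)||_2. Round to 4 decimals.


Project each component onto [-1, 1].
clip(4.699) = 1.0, clip(-5.0779) = -1.0, clip(-0.0449) = -0.0449
Projection = [1.0, -1.0, -0.0449]
Squared diffs: [13.6826, 16.6293, 0.0]
Distance = sqrt(30.3119) = 5.5056


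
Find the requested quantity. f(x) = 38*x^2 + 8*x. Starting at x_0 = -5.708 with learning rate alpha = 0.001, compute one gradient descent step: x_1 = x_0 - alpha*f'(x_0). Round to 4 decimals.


We compute the gradient at x_0 and apply the update.
f'(x) = 76*x + 8
f'(-5.708) = 76*-5.708 + 8 = -425.808
x_1 = -5.708 - 0.001*-425.808 = -5.2822


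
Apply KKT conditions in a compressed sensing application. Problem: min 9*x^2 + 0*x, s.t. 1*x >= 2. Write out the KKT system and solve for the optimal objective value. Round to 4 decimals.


Step 1: Try lambda = 0 (constraint inactive).
x_unc = 0/(2*9) = 0.0
Check: 1*0.0 = 0.0 < 2 -- violated!
Step 2: Constraint must be active: 1*x = 2
x* = 2/1 = 2.0
lambda = (2*9*2.0 + 0)/1 = 36.0
Step 3: Compute optimal value.
f(x*) = 9*2.0^2 + 0*2.0 = 36.0


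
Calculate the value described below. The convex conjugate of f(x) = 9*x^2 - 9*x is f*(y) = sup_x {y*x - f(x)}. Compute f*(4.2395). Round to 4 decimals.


f*(y) = sup_x {y*x - a*x^2 - b*x} = sup_x {(y-b)*x - a*x^2}
FOC: (y - b) - 2a*x = 0 => x* = (y - b)/(2a)
x* = (4.2395 + 9)/(2*9) = 0.7355
f*(4.2395) = (y-b)^2/(4a) = (4.2395 + 9)^2/(4*9)
= 175.2844/36 = 4.869


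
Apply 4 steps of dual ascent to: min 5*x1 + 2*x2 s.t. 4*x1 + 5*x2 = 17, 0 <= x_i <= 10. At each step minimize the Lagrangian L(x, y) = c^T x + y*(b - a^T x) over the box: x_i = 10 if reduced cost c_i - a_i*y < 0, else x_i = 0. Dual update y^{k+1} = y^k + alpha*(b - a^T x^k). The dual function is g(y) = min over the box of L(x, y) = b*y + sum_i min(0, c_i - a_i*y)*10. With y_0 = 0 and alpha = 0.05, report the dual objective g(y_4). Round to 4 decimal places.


Dual ascent for LP: min 5*x1 + 2*x2, 4*x1 + 5*x2 = 17, 0 <= x_i <= 10
Step 1: y^k = 0.0, reduced costs: (5.0, 2.0)
  x^k = (0.0, 0.0), subgradient = b - a^T x = 17.0
  y^{k+1} = 0.0 + 0.05*17.0 = 0.85
Step 2: y^k = 0.85, reduced costs: (1.6, -2.25)
  x^k = (0.0, 10.0), subgradient = b - a^T x = -33.0
  y^{k+1} = 0.85 + 0.05*-33.0 = -0.8
Step 3: y^k = -0.8, reduced costs: (8.2, 6.0)
  x^k = (0.0, 0.0), subgradient = b - a^T x = 17.0
  y^{k+1} = -0.8 + 0.05*17.0 = 0.05
Step 4: y^k = 0.05, reduced costs: (4.8, 1.75)
  x^k = (0.0, 0.0), subgradient = b - a^T x = 17.0
  y^{k+1} = 0.05 + 0.05*17.0 = 0.9
Dual objective at y_4 = 0.9: reduced costs (1.4, -2.5), box minimizer x = (0.0, 10.0)
g(y_4) = b*y + (c1 - a1*y)*x1 + (c2 - a2*y)*x2 = 17*0.9 + 1.4*0.0 + (-2.5)*10.0 = 15.3 + 0.0 - 25.0 = -9.7


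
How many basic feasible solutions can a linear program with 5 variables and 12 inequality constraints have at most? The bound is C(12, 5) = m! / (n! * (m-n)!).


Each vertex corresponds to some choice of n active constraints out of m, so the number of vertices is at most C(m, n) = m! / (n!(m-n)!).
m = 12, n = 5
Numerator: 12 * 11 * 10 * 9 * 8
Denominator: 5! = 120
C(12, 5) = 792


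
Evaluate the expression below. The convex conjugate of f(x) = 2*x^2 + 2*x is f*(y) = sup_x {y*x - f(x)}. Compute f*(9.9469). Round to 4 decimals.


f*(y) = sup_x {y*x - a*x^2 - b*x} = sup_x {(y-b)*x - a*x^2}
FOC: (y - b) - 2a*x = 0 => x* = (y - b)/(2a)
x* = (9.9469 - 2)/(2*2) = 1.9867
f*(9.9469) = (y-b)^2/(4a) = (9.9469 - 2)^2/(4*2)
= 63.1532/8 = 7.8942


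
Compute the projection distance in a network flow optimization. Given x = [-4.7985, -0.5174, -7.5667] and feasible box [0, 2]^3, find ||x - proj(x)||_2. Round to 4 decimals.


Project each component onto [0, 2].
clip(-4.7985) = 0.0, clip(-0.5174) = 0.0, clip(-7.5667) = 0.0
Projection = [0.0, 0.0, 0.0]
Squared diffs: [23.0256, 0.2677, 57.2549]
Distance = sqrt(80.5482) = 8.9749


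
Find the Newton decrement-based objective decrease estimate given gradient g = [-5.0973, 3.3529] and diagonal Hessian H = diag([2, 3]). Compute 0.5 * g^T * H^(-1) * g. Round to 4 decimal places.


Step 1: H is diagonal, so H^(-1) * g = [-2.5487, 1.1176].
Step 2: g^T H^(-1) g = sum_i g_i^2 / H_ii
  = (-5.0973)^2/2 + (3.3529)^2/3
  = 12.9912 + 3.7473 = 16.7385
Step 3: Objective decrease = 0.5 * g^T H^(-1) g = 8.3693


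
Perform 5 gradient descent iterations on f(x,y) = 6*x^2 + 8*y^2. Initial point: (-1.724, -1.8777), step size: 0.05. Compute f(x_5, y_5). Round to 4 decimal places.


Gradient descent on f(x,y) = 6*x^2 + 8*y^2.
Starting point: (-1.724, -1.8777), alpha = 0.05
Step 1: grad_x = 2*6*-1.724 = -20.688, grad_y = 2*8*-1.8777 = -30.0432
  x_1 = -1.724 - 0.05*-20.688 = -0.6896
  y_1 = -1.8777 - 0.05*-30.0432 = -0.3755
Step 2: grad_x = 2*6*-0.6896 = -8.2752, grad_y = 2*8*-0.3755 = -6.0086
  x_2 = -0.6896 - 0.05*-8.2752 = -0.2758
  y_2 = -0.3755 - 0.05*-6.0086 = -0.0751
Step 3: grad_x = 2*6*-0.2758 = -3.3101, grad_y = 2*8*-0.0751 = -1.2017
  x_3 = -0.2758 - 0.05*-3.3101 = -0.1103
  y_3 = -0.0751 - 0.05*-1.2017 = -0.015
Step 4: grad_x = 2*6*-0.1103 = -1.324, grad_y = 2*8*-0.015 = -0.2403
  x_4 = -0.1103 - 0.05*-1.324 = -0.0441
  y_4 = -0.015 - 0.05*-0.2403 = -0.003
Step 5: grad_x = 2*6*-0.0441 = -0.5296, grad_y = 2*8*-0.003 = -0.0481
  x_5 = -0.0441 - 0.05*-0.5296 = -0.0177
  y_5 = -0.003 - 0.05*-0.0481 = -0.0006
f(-0.0177, -0.0006) = 6*(-0.0177)^2 + 8*(-0.0006)^2 = 0.0019


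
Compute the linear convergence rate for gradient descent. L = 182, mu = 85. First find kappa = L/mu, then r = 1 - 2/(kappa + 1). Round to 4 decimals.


Step 1: Compute the condition number.
kappa = L/mu = 182/85 = 2.1412
Step 2: Compute the convergence rate.
r = 1 - 2/(kappa + 1) = 1 - 2*mu/(L + mu) = (L - mu)/(L + mu) = 97/267 = 0.3633


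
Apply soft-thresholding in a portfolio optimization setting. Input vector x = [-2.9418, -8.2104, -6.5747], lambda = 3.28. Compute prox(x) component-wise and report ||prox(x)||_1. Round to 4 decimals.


Soft-thresholding with lambda = 3.28:
prox(-2.9418) = sign(-2.9418)*max(|-2.9418| - 3.28, 0) = 0.0
prox(-8.2104) = sign(-8.2104)*max(|-8.2104| - 3.28, 0) = -4.9304
prox(-6.5747) = sign(-6.5747)*max(|-6.5747| - 3.28, 0) = -3.2947
prox(x) = [0.0, -4.9304, -3.2947]
||prox(x)||_1 = 0.0 + 4.9304 + 3.2947 = 8.2251


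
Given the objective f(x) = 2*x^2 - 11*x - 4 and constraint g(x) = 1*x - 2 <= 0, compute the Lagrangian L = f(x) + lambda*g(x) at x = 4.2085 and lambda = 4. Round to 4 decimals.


Step 1: Evaluate f(x).
f(4.2085) = 2*4.2085^2 - 11*4.2085 - 4 = -14.8706
Step 2: Evaluate g(x).
g(4.2085) = 1*4.2085 - 2 = 2.2085
Step 3: Compute Lagrangian.
L = -14.8706 + 4*2.2085 = -6.0366


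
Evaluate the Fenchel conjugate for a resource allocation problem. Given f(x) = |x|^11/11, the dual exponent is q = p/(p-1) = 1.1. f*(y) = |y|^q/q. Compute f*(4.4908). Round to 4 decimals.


The conjugate exponent q satisfies 1/p + 1/q = 1.
p = 11, so q = 11/(11 - 1) = 1.1
|y|^q = 4.4908^1.1 = 5.2186
f*(4.4908) = 5.2186 / 1.1 = 4.7442


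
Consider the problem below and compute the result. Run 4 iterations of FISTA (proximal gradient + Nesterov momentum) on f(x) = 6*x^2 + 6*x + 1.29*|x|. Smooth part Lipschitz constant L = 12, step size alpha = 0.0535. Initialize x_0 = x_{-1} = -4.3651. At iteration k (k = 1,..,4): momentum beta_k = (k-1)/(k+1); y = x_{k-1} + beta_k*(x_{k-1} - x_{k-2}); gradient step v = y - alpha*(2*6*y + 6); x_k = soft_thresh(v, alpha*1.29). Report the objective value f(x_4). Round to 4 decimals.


FISTA on f(x) = 6*x^2 + 6*x + 1.29*|x|
L = 12, alpha = 0.0535
Iteration 1: beta = 0.0, y = -4.3651 + 0.0*(-4.3651 + 4.3651) = -4.3651
  grad(y) = -46.3812, v = y - alpha*grad = -1.8837
  prox(v) = soft_thresh(-1.8837, 0.069) = -1.8147
Iteration 2: beta = 0.3333, y = -1.8147 + 0.3333*(-1.8147 + 4.3651) = -0.9646
  grad(y) = -5.5747, v = y - alpha*grad = -0.6663
  prox(v) = soft_thresh(-0.6663, 0.069) = -0.5973
Iteration 3: beta = 0.5, y = -0.5973 + 0.5*(-0.5973 + 1.8147) = 0.0114
  grad(y) = 6.1368, v = y - alpha*grad = -0.3169
  prox(v) = soft_thresh(-0.3169, 0.069) = -0.2479
Iteration 4: beta = 0.6, y = -0.2479 + 0.6*(-0.2479 + 0.5973) = -0.0383
  grad(y) = 5.5408, v = y - alpha*grad = -0.3347
  prox(v) = soft_thresh(-0.3347, 0.069) = -0.2657
f(x_4) = 6*(-0.2657)^2 + 6*(-0.2657) + 1.29*|-0.2657| = -0.8278


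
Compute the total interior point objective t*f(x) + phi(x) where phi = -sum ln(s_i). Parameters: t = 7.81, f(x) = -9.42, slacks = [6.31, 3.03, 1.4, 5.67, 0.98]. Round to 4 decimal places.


Step 1: Compute log-barrier.
ln values: [1.8421, 1.1086, 0.3365, 1.7352, -0.0202]
phi = -(1.8421 + 1.1086 + 0.3365 + 1.7352 - 0.0202) = -5.0022
Step 2: Compute augmented objective.
t*f(x) = 7.81*-9.42 = -73.5702
Total = -73.5702 - 5.0022 = -78.5724


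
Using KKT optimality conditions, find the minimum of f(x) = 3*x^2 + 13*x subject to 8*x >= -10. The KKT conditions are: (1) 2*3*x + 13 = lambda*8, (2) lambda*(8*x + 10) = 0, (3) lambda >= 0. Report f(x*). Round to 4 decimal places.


Step 1: Try lambda = 0 (constraint inactive).
x_unc = -13/(2*3) = -2.1667
Check: 8*-2.1667 = -17.3336 < -10 -- violated!
Step 2: Constraint must be active: 8*x = -10
x* = -10/8 = -1.25
lambda = (2*3*(-1.25) + 13)/8 = 0.6875
Step 3: Compute optimal value.
f(x*) = 3*(-1.25)^2 + 13*(-1.25) = -11.5625


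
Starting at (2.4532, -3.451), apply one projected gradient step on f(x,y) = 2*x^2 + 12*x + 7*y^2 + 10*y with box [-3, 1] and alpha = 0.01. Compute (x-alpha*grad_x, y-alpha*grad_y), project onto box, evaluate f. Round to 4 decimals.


Step 1: Compute gradient at (2.4532, -3.451).
grad_x = 2*2*2.4532 + 12 = 21.8128
grad_y = 2*7*-3.451 + 10 = -38.314
Step 2: Gradient step.
x_raw = 2.4532 - 0.01*21.8128 = 2.2351
y_raw = -3.451 - 0.01*-38.314 = -3.0679
Step 3: Project onto [-3, 1].
x_proj = clip(2.2351) = 1.0
y_proj = clip(-3.0679) = -3.0
Step 4: Evaluate f.
f(1.0, -3.0) = 47.0


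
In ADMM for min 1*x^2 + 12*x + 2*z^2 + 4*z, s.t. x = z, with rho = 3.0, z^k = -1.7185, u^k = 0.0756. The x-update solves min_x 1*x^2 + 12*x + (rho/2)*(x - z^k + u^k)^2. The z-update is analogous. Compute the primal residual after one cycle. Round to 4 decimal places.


ADMM iteration with rho = 3.0, z^k = -1.7185, u^k = 0.0756
Step 1: x-update.
Minimize 1*x^2 + 12*x + (3.0/2)*(x + 1.7185 + 0.0756)^2
FOC: (2*1 + 3.0)*x = -12 + 3.0*(-1.7185 - 0.0756)
x^{k+1} = -3.4765
Step 2: z-update.
Minimize 2*z^2 + 4*z + (3.0/2)*(-3.4765 - z + 0.0756)^2
FOC: (2*2 + 3.0)*z = -4 + 3.0*(-3.4765 + 0.0756)
z^{k+1} = -2.0289
Step 3: u-update.
u^{k+1} = 0.0756 - 3.4765 + 2.0289 = -1.3719
Step 4: Primal residual = |-3.4765 + 2.0289| = 1.4475


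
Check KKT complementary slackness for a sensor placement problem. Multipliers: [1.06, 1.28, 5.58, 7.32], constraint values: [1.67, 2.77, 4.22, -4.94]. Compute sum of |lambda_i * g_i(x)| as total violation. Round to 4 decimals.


KKT complementary slackness check:
lambda_1 * g_1 = 1.06 * 1.67 = 1.7702
lambda_2 * g_2 = 1.28 * 2.77 = 3.5456
lambda_3 * g_3 = 5.58 * 4.22 = 23.5476
lambda_4 * g_4 = 7.32 * -4.94 = -36.1608
Total violation = 1.7702 + 3.5456 + 23.5476 + 36.1608 = 65.0242


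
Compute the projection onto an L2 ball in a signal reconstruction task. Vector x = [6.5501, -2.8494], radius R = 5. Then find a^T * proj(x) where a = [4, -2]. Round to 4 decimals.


Step 1: Compute ||x|| (intermediates to 6 decimals).
||x|| = sqrt(6.5501^2 + (-2.8494)^2) = 7.143031
Step 2: Project.
Since ||x|| > R, scale = R/||x|| = 5/7.143031 = 0.699983, proj(x) = scale * x
proj(x) = [4.584959, -1.994532]
Step 3: Dot product.
a^T * proj(x) = 4*4.584959 - 2*(-1.994532) = 22.3289


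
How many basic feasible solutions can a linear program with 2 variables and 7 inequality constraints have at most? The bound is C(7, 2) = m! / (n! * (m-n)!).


Each vertex corresponds to some choice of n active constraints out of m, so the number of vertices is at most C(m, n) = m! / (n!(m-n)!).
m = 7, n = 2
Numerator: 7 * 6
Denominator: 2! = 2
C(7, 2) = 21


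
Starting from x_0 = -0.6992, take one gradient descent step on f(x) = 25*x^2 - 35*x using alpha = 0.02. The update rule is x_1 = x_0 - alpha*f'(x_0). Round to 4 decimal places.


We compute the gradient at x_0 and apply the update.
f'(x) = 50*x - 35
f'(-0.6992) = 50*-0.6992 - 35 = -69.96
x_1 = -0.6992 - 0.02*-69.96 = 0.7


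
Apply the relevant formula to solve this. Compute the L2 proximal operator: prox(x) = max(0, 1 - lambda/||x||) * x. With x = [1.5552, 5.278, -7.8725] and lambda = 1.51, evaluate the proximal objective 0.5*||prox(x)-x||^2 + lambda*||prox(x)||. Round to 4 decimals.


Step 1: Compute ||x||.
||x|| = 9.6048
Step 2: Compute scaling factor.
scale = max(0, 1 - 1.51/9.6048) = 0.8428
Step 3: prox(x) = [1.3107, 4.4482, -6.6348]
||prox(x)|| = 8.0948
Step 4: Proximal objective.
0.5*||prox-x||^2 = 1.1401
lambda*||prox|| = 12.2231
Total = 13.3632


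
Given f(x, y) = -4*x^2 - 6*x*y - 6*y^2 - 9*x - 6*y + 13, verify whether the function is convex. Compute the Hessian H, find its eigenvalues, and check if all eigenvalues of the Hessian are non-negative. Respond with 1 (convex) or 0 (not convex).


The Hessian of f(x,y) = -4*x^2 - 6*x*y - 6*y^2 - 9*x - 6*y + 13 is:
H = [[-8, -6], [-6, -12]]
Trace = -8 - 12 = -20
Determinant = -8*-12 - (-6)^2 = 60
Discriminant = (-20)^2 - 4*60 = 160.0
Eigenvalues: lambda_1 = -16.3246, lambda_2 = -3.6754
The function is not convex.

0


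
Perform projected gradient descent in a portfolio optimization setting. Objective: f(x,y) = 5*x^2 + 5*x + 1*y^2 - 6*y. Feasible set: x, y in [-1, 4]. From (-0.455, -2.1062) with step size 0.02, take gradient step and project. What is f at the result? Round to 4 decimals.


Step 1: Compute gradient at (-0.455, -2.1062).
grad_x = 2*5*-0.455 + 5 = 0.45
grad_y = 2*1*-2.1062 - 6 = -10.2124
Step 2: Gradient step.
x_raw = -0.455 - 0.02*0.45 = -0.464
y_raw = -2.1062 - 0.02*-10.2124 = -1.902
Step 3: Project onto [-1, 4].
x_proj = clip(-0.464) = -0.464
y_proj = clip(-1.902) = -1.0
Step 4: Evaluate f.
f(-0.464, -1.0) = 5.7565


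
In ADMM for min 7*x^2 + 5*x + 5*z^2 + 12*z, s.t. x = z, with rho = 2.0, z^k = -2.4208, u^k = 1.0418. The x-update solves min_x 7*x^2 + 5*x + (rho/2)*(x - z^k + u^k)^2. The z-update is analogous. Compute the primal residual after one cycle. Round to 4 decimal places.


ADMM iteration with rho = 2.0, z^k = -2.4208, u^k = 1.0418
Step 1: x-update.
Minimize 7*x^2 + 5*x + (2.0/2)*(x + 2.4208 + 1.0418)^2
FOC: (2*7 + 2.0)*x = -5 + 2.0*(-2.4208 - 1.0418)
x^{k+1} = -0.7453
Step 2: z-update.
Minimize 5*z^2 + 12*z + (2.0/2)*(-0.7453 - z + 1.0418)^2
FOC: (2*5 + 2.0)*z = -12 + 2.0*(-0.7453 + 1.0418)
z^{k+1} = -0.9506
Step 3: u-update.
u^{k+1} = 1.0418 - 0.7453 + 0.9506 = 1.2471
Step 4: Primal residual = |-0.7453 + 0.9506| = 0.2053


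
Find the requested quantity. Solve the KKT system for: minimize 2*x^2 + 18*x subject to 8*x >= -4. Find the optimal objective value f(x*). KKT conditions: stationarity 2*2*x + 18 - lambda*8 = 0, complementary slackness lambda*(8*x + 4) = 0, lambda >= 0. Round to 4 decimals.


Step 1: Try lambda = 0 (constraint inactive).
x_unc = -18/(2*2) = -4.5
Check: 8*-4.5 = -36.0 < -4 -- violated!
Step 2: Constraint must be active: 8*x = -4
x* = -4/8 = -0.5
lambda = (2*2*(-0.5) + 18)/8 = 2.0
Step 3: Compute optimal value.
f(x*) = 2*(-0.5)^2 + 18*(-0.5) = -8.5


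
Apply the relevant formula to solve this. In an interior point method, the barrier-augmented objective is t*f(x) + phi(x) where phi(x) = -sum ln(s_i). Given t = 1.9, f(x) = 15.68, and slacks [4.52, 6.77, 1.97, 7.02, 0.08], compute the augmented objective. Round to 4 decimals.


Step 1: Compute log-barrier.
ln values: [1.5085, 1.9125, 0.678, 1.9488, -2.5257]
phi = -(1.5085 + 1.9125 + 0.678 + 1.9488 - 2.5257) = -3.5221
Step 2: Compute augmented objective.
t*f(x) = 1.9*15.68 = 29.792
Total = 29.792 - 3.5221 = 26.2699


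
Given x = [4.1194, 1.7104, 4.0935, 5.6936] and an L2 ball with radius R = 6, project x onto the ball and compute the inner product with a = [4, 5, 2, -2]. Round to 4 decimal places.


Step 1: Compute ||x|| (intermediates to 6 decimals).
||x|| = sqrt(4.1194^2 + 1.7104^2 + 4.0935^2 + 5.6936^2) = 8.310761
Step 2: Project.
Since ||x|| > R, scale = R/||x|| = 6/8.310761 = 0.721956, proj(x) = scale * x
proj(x) = [2.974026, 1.234834, 2.955327, 4.110529]
Step 3: Dot product.
a^T * proj(x) = 4*2.974026 + 5*1.234834 + 2*2.955327 - 2*4.110529 = 15.7599


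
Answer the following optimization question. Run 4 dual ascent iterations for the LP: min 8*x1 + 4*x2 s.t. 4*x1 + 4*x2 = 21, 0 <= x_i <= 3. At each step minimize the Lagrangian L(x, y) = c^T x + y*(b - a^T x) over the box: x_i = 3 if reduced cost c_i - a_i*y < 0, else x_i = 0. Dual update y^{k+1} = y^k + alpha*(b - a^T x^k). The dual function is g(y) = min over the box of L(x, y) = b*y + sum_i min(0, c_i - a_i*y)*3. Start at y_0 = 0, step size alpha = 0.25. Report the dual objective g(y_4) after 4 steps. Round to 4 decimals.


Dual ascent for LP: min 8*x1 + 4*x2, 4*x1 + 4*x2 = 21, 0 <= x_i <= 3
Step 1: y^k = 0.0, reduced costs: (8.0, 4.0)
  x^k = (0.0, 0.0), subgradient = b - a^T x = 21.0
  y^{k+1} = 0.0 + 0.25*21.0 = 5.25
Step 2: y^k = 5.25, reduced costs: (-13.0, -17.0)
  x^k = (3.0, 3.0), subgradient = b - a^T x = -3.0
  y^{k+1} = 5.25 + 0.25*-3.0 = 4.5
Step 3: y^k = 4.5, reduced costs: (-10.0, -14.0)
  x^k = (3.0, 3.0), subgradient = b - a^T x = -3.0
  y^{k+1} = 4.5 + 0.25*-3.0 = 3.75
Step 4: y^k = 3.75, reduced costs: (-7.0, -11.0)
  x^k = (3.0, 3.0), subgradient = b - a^T x = -3.0
  y^{k+1} = 3.75 + 0.25*-3.0 = 3.0
Dual objective at y_4 = 3.0: reduced costs (-4.0, -8.0), box minimizer x = (3.0, 3.0)
g(y_4) = b*y + (c1 - a1*y)*x1 + (c2 - a2*y)*x2 = 21*3.0 + (-4.0)*3.0 + (-8.0)*3.0 = 63.0 - 12.0 - 24.0 = 27.0


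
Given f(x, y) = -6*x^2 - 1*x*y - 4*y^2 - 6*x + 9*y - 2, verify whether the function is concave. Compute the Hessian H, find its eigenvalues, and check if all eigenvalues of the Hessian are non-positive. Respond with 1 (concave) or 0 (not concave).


The Hessian of f(x,y) = -6*x^2 - 1*x*y - 4*y^2 - 6*x + 9*y - 2 is:
H = [[-12, -1], [-1, -8]]
Trace = -12 - 8 = -20
Determinant = -12*-8 - (-1)^2 = 95
Discriminant = (-20)^2 - 4*95 = 20.0
Eigenvalues: lambda_1 = -12.2361, lambda_2 = -7.7639
The function is concave.

1


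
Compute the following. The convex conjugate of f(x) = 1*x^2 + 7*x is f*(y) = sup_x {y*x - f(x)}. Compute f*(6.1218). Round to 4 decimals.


f*(y) = sup_x {y*x - a*x^2 - b*x} = sup_x {(y-b)*x - a*x^2}
FOC: (y - b) - 2a*x = 0 => x* = (y - b)/(2a)
x* = (6.1218 - 7)/(2*1) = -0.4391
f*(6.1218) = (y-b)^2/(4a) = (6.1218 - 7)^2/(4*1)
= 0.7712/4 = 0.1928
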